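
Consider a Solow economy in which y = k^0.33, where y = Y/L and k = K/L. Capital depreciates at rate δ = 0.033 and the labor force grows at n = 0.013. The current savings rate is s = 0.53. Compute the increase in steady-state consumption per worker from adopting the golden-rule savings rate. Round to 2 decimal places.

Δc ≈ 0.20

The effective depreciation rate is n + δ = 0.013 + 0.033 = 0.046.
Current steady state (s = 0.53): k* = (0.53/0.046)^(1/0.67) ≈ 38.4021, y* = 38.4021^0.33 ≈ 3.3330, c* = (1−0.53)·3.3330 ≈ 1.5665.
Maximizing c = f(k) − (n+δ)·k gives f'(k) = n+δ, i.e. 0.33·k^(0.33−1) = 0.046, so k_gold = (0.33/0.046)^(1/0.67) ≈ 18.9342.
y_gold = 18.9342^0.33 ≈ 2.6393, c_gold = y_gold − 0.046·k_gold ≈ 1.7683.
Gain: Δc = 1.7683 − 1.5665 ≈ 0.2018.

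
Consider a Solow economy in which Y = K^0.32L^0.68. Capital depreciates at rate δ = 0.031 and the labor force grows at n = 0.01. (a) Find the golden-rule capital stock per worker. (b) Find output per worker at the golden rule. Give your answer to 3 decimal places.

(a) k_gold ≈ 20.526; (b) y_gold ≈ 2.630

n + δ = 0.01 + 0.031 = 0.041.
At the golden rule the marginal product of capital equals n+δ: 0.32·k^(0.32−1) = 0.041. Solving, k_gold = (0.32/0.041)^(1/0.68) ≈ 20.5259.
y_gold = 20.5259^0.32 ≈ 2.6299.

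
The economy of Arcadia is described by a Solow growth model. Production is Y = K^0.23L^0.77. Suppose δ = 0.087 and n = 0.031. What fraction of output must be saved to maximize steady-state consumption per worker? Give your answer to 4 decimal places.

s_gold = 0.2300

The effective depreciation rate is n + δ = 0.031 + 0.087 = 0.118.
At the golden rule MPK = n+δ, and in any Cobb-Douglas steady state s = (n+δ)·k/y = MPK·k/y = capital's share 0.23.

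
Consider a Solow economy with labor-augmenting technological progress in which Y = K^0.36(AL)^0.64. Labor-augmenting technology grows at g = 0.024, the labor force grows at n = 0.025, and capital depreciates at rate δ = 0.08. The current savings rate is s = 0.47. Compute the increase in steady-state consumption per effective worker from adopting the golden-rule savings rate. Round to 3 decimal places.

Δc ≈ 0.043

Capital per effective worker breaks even when investment replaces (n + g + δ)·k; here n + g + δ = 0.129.
Current steady state (s = 0.47): k* = (0.47/0.129)^(1/0.64) ≈ 7.5397, y* = 7.5397^0.36 ≈ 2.0694, c* = (1−0.47)·2.0694 ≈ 1.0968.
Maximizing c = f(k) − (n+g+δ)·k gives f'(k) = n+g+δ, i.e. 0.36·k^(0.36−1) = 0.129, so k_gold = (0.36/0.129)^(1/0.64) ≈ 4.9708.
y_gold = 4.9708^0.36 ≈ 1.7812, c_gold = y_gold − 0.129·k_gold ≈ 1.1400.
Gain: Δc = 1.1400 − 1.0968 ≈ 0.0432.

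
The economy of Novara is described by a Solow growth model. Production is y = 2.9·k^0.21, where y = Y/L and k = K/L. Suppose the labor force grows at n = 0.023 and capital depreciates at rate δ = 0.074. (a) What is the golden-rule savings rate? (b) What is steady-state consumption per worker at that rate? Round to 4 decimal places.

(a) s_gold = 0.2100; (b) c_gold ≈ 3.7335

Capital per worker breaks even when investment replaces (n + δ)·k; here n + δ = 0.097.
For Cobb-Douglas, s_gold equals capital's share: s_gold = 0.21.
At the golden rule the marginal product of capital equals n+δ: 0.21·2.9·k^(0.21−1) = 0.097. Solving, k_gold = (0.21·2.9/0.097)^(1/0.79) ≈ 10.2313.
y_gold = 2.9·10.2313^0.21 ≈ 4.7259; c_gold = (1−0.21)·y_gold ≈ 3.7335.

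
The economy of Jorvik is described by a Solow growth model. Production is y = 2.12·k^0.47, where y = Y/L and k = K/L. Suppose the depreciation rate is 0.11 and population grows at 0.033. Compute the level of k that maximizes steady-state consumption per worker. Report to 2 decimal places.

n + δ = 0.033 + 0.11 = 0.143.
Maximizing c = f(k) − (n+δ)·k gives f'(k) = n+δ, i.e. 0.47·2.12·k^(0.47−1) = 0.143, so k_gold = (0.47·2.12/0.143)^(1/0.53) ≈ 38.9718.

k_gold ≈ 38.97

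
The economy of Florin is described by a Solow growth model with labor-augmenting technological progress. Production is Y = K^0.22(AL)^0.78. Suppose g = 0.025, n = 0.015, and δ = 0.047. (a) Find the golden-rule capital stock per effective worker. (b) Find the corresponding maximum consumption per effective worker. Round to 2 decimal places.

n + g + δ = 0.015 + 0.025 + 0.047 = 0.087.
At the golden rule the marginal product of capital equals n+g+δ: 0.22·k^(0.22−1) = 0.087. Solving, k_gold = (0.22/0.087)^(1/0.78) ≈ 3.2851.
y_gold = 3.2851^0.22 ≈ 1.2991; c_gold = y_gold − 0.087·k_gold ≈ 1.0133.

(a) k_gold ≈ 3.29; (b) c_gold ≈ 1.01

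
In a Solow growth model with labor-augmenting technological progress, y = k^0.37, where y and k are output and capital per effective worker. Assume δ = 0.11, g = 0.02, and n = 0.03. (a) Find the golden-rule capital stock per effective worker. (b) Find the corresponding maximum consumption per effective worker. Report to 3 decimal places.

(a) k_gold ≈ 3.784; (b) c_gold ≈ 1.031

Capital per effective worker breaks even when investment replaces (n + g + δ)·k; here n + g + δ = 0.16.
Maximizing c = f(k) − (n+g+δ)·k gives f'(k) = n+g+δ, i.e. 0.37·k^(0.37−1) = 0.16, so k_gold = (0.37/0.16)^(1/0.63) ≈ 3.7836.
y_gold = 3.7836^0.37 ≈ 1.6362; c_gold = y_gold − 0.16·k_gold ≈ 1.0308.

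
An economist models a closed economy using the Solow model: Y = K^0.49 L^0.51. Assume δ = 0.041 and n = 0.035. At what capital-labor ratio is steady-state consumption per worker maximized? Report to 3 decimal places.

The effective depreciation rate is n + δ = 0.035 + 0.041 = 0.076.
Golden rule sets MPK = n+δ: 0.49·k^(0.49−1) = 0.076, so k_gold = (0.49/0.076)^(1/0.51) ≈ 38.6389.

k_gold ≈ 38.639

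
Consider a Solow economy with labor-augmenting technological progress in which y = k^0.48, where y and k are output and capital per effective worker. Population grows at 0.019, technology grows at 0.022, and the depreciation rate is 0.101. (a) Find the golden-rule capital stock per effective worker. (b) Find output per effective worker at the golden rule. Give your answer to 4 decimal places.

n + g + δ = 0.019 + 0.022 + 0.101 = 0.142.
Golden rule sets MPK = n+g+δ: 0.48·k^(0.48−1) = 0.142, so k_gold = (0.48/0.142)^(1/0.52) ≈ 10.4044.
y_gold = 10.4044^0.48 ≈ 3.0780.

(a) k_gold ≈ 10.4044; (b) y_gold ≈ 3.0780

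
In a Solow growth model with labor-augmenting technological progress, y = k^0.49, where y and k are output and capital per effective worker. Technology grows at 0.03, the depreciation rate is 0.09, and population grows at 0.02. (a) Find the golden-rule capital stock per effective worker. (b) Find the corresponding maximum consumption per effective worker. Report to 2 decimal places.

Capital per effective worker breaks even when investment replaces (n + g + δ)·k; here n + g + δ = 0.14.
Golden rule sets MPK = n+g+δ: 0.49·k^(0.49−1) = 0.14, so k_gold = (0.49/0.14)^(1/0.51) ≈ 11.6627.
y_gold = 11.6627^0.49 ≈ 3.3322; c_gold = y_gold − 0.14·k_gold ≈ 1.6994.

(a) k_gold ≈ 11.66; (b) c_gold ≈ 1.70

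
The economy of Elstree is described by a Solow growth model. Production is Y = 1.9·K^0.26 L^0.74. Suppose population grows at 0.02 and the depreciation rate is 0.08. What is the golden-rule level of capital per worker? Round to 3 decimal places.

k_gold ≈ 8.659

Break-even investment rate: n + δ = 0.02 + 0.08 = 0.1.
At the golden rule the marginal product of capital equals n+δ: 0.26·1.9·k^(0.26−1) = 0.1. Solving, k_gold = (0.26·1.9/0.1)^(1/0.74) ≈ 8.6590.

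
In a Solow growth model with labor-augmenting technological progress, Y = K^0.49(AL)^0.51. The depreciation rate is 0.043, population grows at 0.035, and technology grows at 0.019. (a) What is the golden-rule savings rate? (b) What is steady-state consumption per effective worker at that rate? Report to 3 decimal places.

The effective depreciation rate is n + g + δ = 0.035 + 0.019 + 0.043 = 0.097.
For Cobb-Douglas, s_gold equals capital's share: s_gold = 0.49.
At the golden rule the marginal product of capital equals n+g+δ: 0.49·k^(0.49−1) = 0.097. Solving, k_gold = (0.49/0.097)^(1/0.51) ≈ 23.9477.
y_gold = 23.9477^0.49 ≈ 4.7407; c_gold = (1−0.49)·y_gold ≈ 2.4177.

(a) s_gold = 0.490; (b) c_gold ≈ 2.418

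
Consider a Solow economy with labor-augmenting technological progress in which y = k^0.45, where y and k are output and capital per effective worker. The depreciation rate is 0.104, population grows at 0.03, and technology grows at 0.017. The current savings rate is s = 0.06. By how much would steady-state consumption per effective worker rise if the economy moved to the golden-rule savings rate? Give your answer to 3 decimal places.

Break-even investment rate: n + g + δ = 0.03 + 0.017 + 0.104 = 0.151.
Current steady state (s = 0.06): k* = (0.06/0.151)^(1/0.55) ≈ 0.1867, y* = 0.1867^0.45 ≈ 0.4700, c* = (1−0.06)·0.4700 ≈ 0.4418.
Golden rule sets MPK = n+g+δ: 0.45·k^(0.45−1) = 0.151, so k_gold = (0.45/0.151)^(1/0.55) ≈ 7.2819.
y_gold = 7.2819^0.45 ≈ 2.4435, c_gold = y_gold − 0.151·k_gold ≈ 1.3439.
Gain: Δc = 1.3439 − 0.4418 ≈ 0.9022.

Δc ≈ 0.902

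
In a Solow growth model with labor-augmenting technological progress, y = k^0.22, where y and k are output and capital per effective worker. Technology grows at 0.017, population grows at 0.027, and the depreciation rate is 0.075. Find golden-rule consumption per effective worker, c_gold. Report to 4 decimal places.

c_gold ≈ 0.9276

Break-even investment rate: n + g + δ = 0.027 + 0.017 + 0.075 = 0.119.
Maximizing c = f(k) − (n+g+δ)·k gives f'(k) = n+g+δ, i.e. 0.22·k^(0.22−1) = 0.119, so k_gold = (0.22/0.119)^(1/0.78) ≈ 2.1986.
y_gold = 2.1986^0.22 ≈ 1.1892.
c_gold = y_gold − (n+g+δ)·k_gold = 1.1892 − 0.119·2.1986 ≈ 0.9276.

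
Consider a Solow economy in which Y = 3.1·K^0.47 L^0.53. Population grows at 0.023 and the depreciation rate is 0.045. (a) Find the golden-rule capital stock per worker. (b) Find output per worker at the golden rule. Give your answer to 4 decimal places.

(a) k_gold ≈ 324.5097; (b) y_gold ≈ 46.9503

Capital per worker breaks even when investment replaces (n + δ)·k; here n + δ = 0.068.
Setting f'(k) = n+δ gives 0.47·3.1·k^(0.47−1) = 0.068, hence k_gold = (0.47·3.1/0.068)^(1/0.53) ≈ 324.5097.
y_gold = 3.1·324.5097^0.47 ≈ 46.9503.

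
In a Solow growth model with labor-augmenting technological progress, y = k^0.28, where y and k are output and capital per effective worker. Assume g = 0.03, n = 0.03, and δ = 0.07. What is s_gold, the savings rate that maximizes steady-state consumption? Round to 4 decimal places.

s_gold = 0.2800

Break-even investment rate: n + g + δ = 0.03 + 0.03 + 0.07 = 0.13.
At the golden rule MPK = n+g+δ, and in any Cobb-Douglas steady state s = (n+g+δ)·k/y = MPK·k/y = capital's share 0.28.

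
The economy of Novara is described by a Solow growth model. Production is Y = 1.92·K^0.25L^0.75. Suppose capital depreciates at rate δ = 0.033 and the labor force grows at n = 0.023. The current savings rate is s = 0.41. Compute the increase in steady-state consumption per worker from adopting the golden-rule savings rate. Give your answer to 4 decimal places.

The effective depreciation rate is n + δ = 0.023 + 0.033 = 0.056.
Current steady state (s = 0.41): k* = (0.41·1.92/0.056)^(1/0.75) ≈ 33.9257, y* = 1.92·33.9257^0.25 ≈ 4.6338, c* = (1−0.41)·4.6338 ≈ 2.7339.
Maximizing c = f(k) − (n+δ)·k gives f'(k) = n+δ, i.e. 0.25·1.92·k^(0.25−1) = 0.056, so k_gold = (0.25·1.92/0.056)^(1/0.75) ≈ 17.5417.
y_gold = 1.92·17.5417^0.25 ≈ 3.9293, c_gold = y_gold − 0.056·k_gold ≈ 2.9470.
Gain: Δc = 2.9470 − 2.7339 ≈ 0.2131.

Δc ≈ 0.2131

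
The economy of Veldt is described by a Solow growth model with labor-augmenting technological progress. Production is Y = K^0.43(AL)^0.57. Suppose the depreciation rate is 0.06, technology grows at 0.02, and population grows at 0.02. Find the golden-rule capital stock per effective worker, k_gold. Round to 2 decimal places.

The effective depreciation rate is n + g + δ = 0.02 + 0.02 + 0.06 = 0.1.
Maximizing c = f(k) − (n+g+δ)·k gives f'(k) = n+g+δ, i.e. 0.43·k^(0.43−1) = 0.1, so k_gold = (0.43/0.1)^(1/0.57) ≈ 12.9225.

k_gold ≈ 12.92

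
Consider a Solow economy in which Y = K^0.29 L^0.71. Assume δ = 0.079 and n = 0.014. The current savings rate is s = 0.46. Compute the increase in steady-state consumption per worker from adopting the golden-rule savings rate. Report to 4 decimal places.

The effective depreciation rate is n + δ = 0.014 + 0.079 = 0.093.
Current steady state (s = 0.46): k* = (0.46/0.093)^(1/0.71) ≈ 9.5028, y* = 9.5028^0.29 ≈ 1.9212, c* = (1−0.46)·1.9212 ≈ 1.0375.
Golden rule sets MPK = n+δ: 0.29·k^(0.29−1) = 0.093, so k_gold = (0.29/0.093)^(1/0.71) ≈ 4.9620.
y_gold = 4.9620^0.29 ≈ 1.5913, c_gold = y_gold − 0.093·k_gold ≈ 1.1298.
Gain: Δc = 1.1298 − 1.0375 ≈ 0.0923.

Δc ≈ 0.0923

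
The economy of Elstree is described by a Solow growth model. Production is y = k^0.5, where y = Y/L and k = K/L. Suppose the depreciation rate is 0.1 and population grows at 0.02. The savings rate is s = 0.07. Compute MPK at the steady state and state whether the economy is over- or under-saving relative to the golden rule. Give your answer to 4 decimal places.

under-saving; MPK ≈ 0.8571

n + δ = 0.02 + 0.1 = 0.12.
Steady-state k*: s·k^0.5 = 0.12·k gives k* = (0.07/0.12)^(1/0.5) ≈ 0.3403.
MPK = 0.5·0.3403^(-0.5) ≈ 0.8571.
MPK > n+δ = 0.12, so the economy is dynamically efficient (under-saving).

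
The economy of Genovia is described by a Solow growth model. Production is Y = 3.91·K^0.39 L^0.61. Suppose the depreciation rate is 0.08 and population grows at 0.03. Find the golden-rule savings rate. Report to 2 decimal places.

The effective depreciation rate is n + δ = 0.03 + 0.08 = 0.11.
At the golden rule MPK = n+δ, and in any Cobb-Douglas steady state s = (n+δ)·k/y = MPK·k/y = capital's share 0.39.

s_gold = 0.39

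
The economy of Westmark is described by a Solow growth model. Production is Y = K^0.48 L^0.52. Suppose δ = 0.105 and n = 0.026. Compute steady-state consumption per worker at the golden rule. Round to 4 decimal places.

c_gold ≈ 1.7242

Capital per worker breaks even when investment replaces (n + δ)·k; here n + δ = 0.131.
Maximizing c = f(k) − (n+δ)·k gives f'(k) = n+δ, i.e. 0.48·k^(0.48−1) = 0.131, so k_gold = (0.48/0.131)^(1/0.52) ≈ 12.1495.
y_gold = 12.1495^0.48 ≈ 3.3158.
c_gold = y_gold − (n+δ)·k_gold = 3.3158 − 0.131·12.1495 ≈ 1.7242.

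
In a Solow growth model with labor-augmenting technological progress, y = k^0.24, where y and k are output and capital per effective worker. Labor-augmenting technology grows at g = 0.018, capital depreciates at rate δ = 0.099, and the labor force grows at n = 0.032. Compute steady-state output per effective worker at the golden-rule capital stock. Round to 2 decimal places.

y_gold ≈ 1.16

Break-even investment rate: n + g + δ = 0.032 + 0.018 + 0.099 = 0.149.
At the golden rule the marginal product of capital equals n+g+δ: 0.24·k^(0.24−1) = 0.149. Solving, k_gold = (0.24/0.149)^(1/0.76) ≈ 1.8724.
Output: y_gold = k_gold^0.24 = 1.8724^0.24 ≈ 1.1625.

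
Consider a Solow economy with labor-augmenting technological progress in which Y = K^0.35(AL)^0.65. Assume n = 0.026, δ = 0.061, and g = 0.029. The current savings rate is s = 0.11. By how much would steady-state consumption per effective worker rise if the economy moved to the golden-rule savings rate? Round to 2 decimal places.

Δc ≈ 0.31

Break-even investment rate: n + g + δ = 0.026 + 0.029 + 0.061 = 0.116.
Current steady state (s = 0.11): k* = (0.11/0.116)^(1/0.65) ≈ 0.9215, y* = 0.9215^0.35 ≈ 0.9718, c* = (1−0.11)·0.9718 ≈ 0.8649.
Maximizing c = f(k) − (n+g+δ)·k gives f'(k) = n+g+δ, i.e. 0.35·k^(0.35−1) = 0.116, so k_gold = (0.35/0.116)^(1/0.65) ≈ 5.4684.
y_gold = 5.4684^0.35 ≈ 1.8124, c_gold = y_gold − 0.116·k_gold ≈ 1.1781.
Gain: Δc = 1.1781 − 0.8649 ≈ 0.3131.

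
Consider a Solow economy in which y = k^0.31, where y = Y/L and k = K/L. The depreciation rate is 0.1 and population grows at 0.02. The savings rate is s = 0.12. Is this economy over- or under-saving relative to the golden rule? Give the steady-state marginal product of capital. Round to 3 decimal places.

under-saving; MPK ≈ 0.310

Capital per worker breaks even when investment replaces (n + δ)·k; here n + δ = 0.12.
Steady-state k*: s·k^0.31 = 0.12·k gives k* = (0.12/0.12)^(1/0.69) ≈ 1.0000.
MPK = 0.31·1.0000^(-0.69) ≈ 0.3100.
MPK > n+δ = 0.12, so the economy is dynamically efficient (under-saving).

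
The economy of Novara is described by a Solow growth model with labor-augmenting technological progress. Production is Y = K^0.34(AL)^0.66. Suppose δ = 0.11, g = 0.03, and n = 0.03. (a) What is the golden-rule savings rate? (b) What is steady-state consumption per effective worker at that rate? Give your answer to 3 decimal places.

n + g + δ = 0.03 + 0.03 + 0.11 = 0.17.
For Cobb-Douglas, s_gold equals capital's share: s_gold = 0.34.
At the golden rule the marginal product of capital equals n+g+δ: 0.34·k^(0.34−1) = 0.17. Solving, k_gold = (0.34/0.17)^(1/0.66) ≈ 2.8583.
y_gold = 2.8583^0.34 ≈ 1.4291; c_gold = (1−0.34)·y_gold ≈ 0.9432.

(a) s_gold = 0.340; (b) c_gold ≈ 0.943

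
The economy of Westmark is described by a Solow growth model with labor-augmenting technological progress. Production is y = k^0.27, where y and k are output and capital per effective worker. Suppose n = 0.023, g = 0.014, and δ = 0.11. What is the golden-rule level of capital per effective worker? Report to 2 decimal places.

k_gold ≈ 2.30

Capital per effective worker breaks even when investment replaces (n + g + δ)·k; here n + g + δ = 0.147.
Maximizing c = f(k) − (n+g+δ)·k gives f'(k) = n+g+δ, i.e. 0.27·k^(0.27−1) = 0.147, so k_gold = (0.27/0.147)^(1/0.73) ≈ 2.2999.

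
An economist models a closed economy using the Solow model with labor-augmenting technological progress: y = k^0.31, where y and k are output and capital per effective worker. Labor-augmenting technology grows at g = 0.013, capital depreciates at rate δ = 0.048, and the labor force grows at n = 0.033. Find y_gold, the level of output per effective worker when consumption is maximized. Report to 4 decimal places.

Capital per effective worker breaks even when investment replaces (n + g + δ)·k; here n + g + δ = 0.094.
At the golden rule the marginal product of capital equals n+g+δ: 0.31·k^(0.31−1) = 0.094. Solving, k_gold = (0.31/0.094)^(1/0.69) ≈ 5.6372.
Output: y_gold = k_gold^0.31 = 5.6372^0.31 ≈ 1.7093.

y_gold ≈ 1.7093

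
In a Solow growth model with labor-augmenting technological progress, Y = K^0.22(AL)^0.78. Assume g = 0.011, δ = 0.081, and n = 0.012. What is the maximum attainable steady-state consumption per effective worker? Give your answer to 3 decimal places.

Capital per effective worker breaks even when investment replaces (n + g + δ)·k; here n + g + δ = 0.104.
At the golden rule the marginal product of capital equals n+g+δ: 0.22·k^(0.22−1) = 0.104. Solving, k_gold = (0.22/0.104)^(1/0.78) ≈ 2.6132.
y_gold = 2.6132^0.22 ≈ 1.2353.
c_gold = y_gold − (n+g+δ)·k_gold = 1.2353 − 0.104·2.6132 ≈ 0.9635.

c_gold ≈ 0.964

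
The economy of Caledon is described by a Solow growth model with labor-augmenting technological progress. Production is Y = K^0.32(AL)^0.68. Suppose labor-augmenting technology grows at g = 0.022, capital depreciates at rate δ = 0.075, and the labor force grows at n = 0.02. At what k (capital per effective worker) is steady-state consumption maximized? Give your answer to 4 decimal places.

The effective depreciation rate is n + g + δ = 0.02 + 0.022 + 0.075 = 0.117.
Golden rule sets MPK = n+g+δ: 0.32·k^(0.32−1) = 0.117, so k_gold = (0.32/0.117)^(1/0.68) ≈ 4.3913.

k_gold ≈ 4.3913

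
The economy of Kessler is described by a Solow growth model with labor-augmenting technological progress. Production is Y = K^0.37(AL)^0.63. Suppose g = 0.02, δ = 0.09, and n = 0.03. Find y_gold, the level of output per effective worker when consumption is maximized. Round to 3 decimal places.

y_gold ≈ 1.770

Break-even investment rate: n + g + δ = 0.03 + 0.02 + 0.09 = 0.14.
Setting f'(k) = n+g+δ gives 0.37·k^(0.37−1) = 0.14, hence k_gold = (0.37/0.14)^(1/0.63) ≈ 4.6769.
Output: y_gold = k_gold^0.37 = 4.6769^0.37 ≈ 1.7696.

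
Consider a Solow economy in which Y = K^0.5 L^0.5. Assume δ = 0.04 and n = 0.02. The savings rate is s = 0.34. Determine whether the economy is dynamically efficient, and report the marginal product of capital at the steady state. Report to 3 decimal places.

dynamically efficient; MPK ≈ 0.088

n + δ = 0.02 + 0.04 = 0.06.
Steady-state k*: s·k^0.5 = 0.06·k gives k* = (0.34/0.06)^(1/0.5) ≈ 32.1111.
MPK = 0.5·32.1111^(-0.5) ≈ 0.0882.
MPK > n+δ = 0.06, so the economy is dynamically efficient (under-saving).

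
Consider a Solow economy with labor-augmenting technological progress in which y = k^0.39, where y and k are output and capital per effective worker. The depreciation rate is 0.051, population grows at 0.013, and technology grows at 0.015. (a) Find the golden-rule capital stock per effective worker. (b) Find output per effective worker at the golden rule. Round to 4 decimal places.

(a) k_gold ≈ 13.7020; (b) y_gold ≈ 2.7755

Break-even investment rate: n + g + δ = 0.013 + 0.015 + 0.051 = 0.079.
Golden rule sets MPK = n+g+δ: 0.39·k^(0.39−1) = 0.079, so k_gold = (0.39/0.079)^(1/0.61) ≈ 13.7020.
y_gold = 13.7020^0.39 ≈ 2.7755.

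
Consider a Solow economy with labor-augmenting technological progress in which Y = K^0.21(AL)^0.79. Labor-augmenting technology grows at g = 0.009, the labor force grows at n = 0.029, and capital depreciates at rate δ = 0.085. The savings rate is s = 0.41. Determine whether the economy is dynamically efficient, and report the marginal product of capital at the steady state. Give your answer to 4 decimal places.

dynamically inefficient; MPK ≈ 0.0630

Capital per effective worker breaks even when investment replaces (n + g + δ)·k; here n + g + δ = 0.123.
Steady-state k*: s·k^0.21 = 0.123·k gives k* = (0.41/0.123)^(1/0.79) ≈ 4.5906.
MPK = 0.21·4.5906^(-0.79) ≈ 0.0630.
MPK < n+g+δ = 0.123, so the economy is dynamically inefficient (over-saving).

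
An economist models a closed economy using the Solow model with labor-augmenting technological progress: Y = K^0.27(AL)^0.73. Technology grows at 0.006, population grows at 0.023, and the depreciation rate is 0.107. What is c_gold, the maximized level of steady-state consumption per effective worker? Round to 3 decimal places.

Break-even investment rate: n + g + δ = 0.023 + 0.006 + 0.107 = 0.136.
At the golden rule the marginal product of capital equals n+g+δ: 0.27·k^(0.27−1) = 0.136. Solving, k_gold = (0.27/0.136)^(1/0.73) ≈ 2.5585.
y_gold = 2.5585^0.27 ≈ 1.2887.
c_gold = y_gold − (n+g+δ)·k_gold = 1.2887 − 0.136·2.5585 ≈ 0.9408.

c_gold ≈ 0.941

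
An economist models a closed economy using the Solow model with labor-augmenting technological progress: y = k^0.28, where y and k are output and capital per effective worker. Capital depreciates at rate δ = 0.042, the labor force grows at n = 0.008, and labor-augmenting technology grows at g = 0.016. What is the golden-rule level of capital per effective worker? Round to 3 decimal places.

Break-even investment rate: n + g + δ = 0.008 + 0.016 + 0.042 = 0.066.
Setting f'(k) = n+g+δ gives 0.28·k^(0.28−1) = 0.066, hence k_gold = (0.28/0.066)^(1/0.72) ≈ 7.4419.

k_gold ≈ 7.442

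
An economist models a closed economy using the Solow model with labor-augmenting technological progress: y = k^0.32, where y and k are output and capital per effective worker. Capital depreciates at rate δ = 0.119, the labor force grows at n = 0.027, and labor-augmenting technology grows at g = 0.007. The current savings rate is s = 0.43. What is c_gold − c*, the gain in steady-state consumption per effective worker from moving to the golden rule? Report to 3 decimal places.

Δc ≈ 0.035

n + g + δ = 0.027 + 0.007 + 0.119 = 0.153.
Current steady state (s = 0.43): k* = (0.43/0.153)^(1/0.68) ≈ 4.5705, y* = 4.5705^0.32 ≈ 1.6263, c* = (1−0.43)·1.6263 ≈ 0.9270.
Golden rule sets MPK = n+g+δ: 0.32·k^(0.32−1) = 0.153, so k_gold = (0.32/0.153)^(1/0.68) ≈ 2.9598.
y_gold = 2.9598^0.32 ≈ 1.4152, c_gold = y_gold − 0.153·k_gold ≈ 0.9623.
Gain: Δc = 0.9623 − 0.9270 ≈ 0.0353.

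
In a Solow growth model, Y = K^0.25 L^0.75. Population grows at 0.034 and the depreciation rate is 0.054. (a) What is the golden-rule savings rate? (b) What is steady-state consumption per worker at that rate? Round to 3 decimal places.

Capital per worker breaks even when investment replaces (n + δ)·k; here n + δ = 0.088.
For Cobb-Douglas, s_gold equals capital's share: s_gold = 0.25.
Golden rule sets MPK = n+δ: 0.25·k^(0.25−1) = 0.088, so k_gold = (0.25/0.088)^(1/0.75) ≈ 4.0236.
y_gold = 4.0236^0.25 ≈ 1.4163; c_gold = (1−0.25)·y_gold ≈ 1.0622.

(a) s_gold = 0.250; (b) c_gold ≈ 1.062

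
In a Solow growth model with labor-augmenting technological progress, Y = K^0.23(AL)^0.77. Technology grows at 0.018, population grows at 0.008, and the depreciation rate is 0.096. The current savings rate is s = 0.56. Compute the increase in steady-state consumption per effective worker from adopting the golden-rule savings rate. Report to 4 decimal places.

Break-even investment rate: n + g + δ = 0.008 + 0.018 + 0.096 = 0.122.
Current steady state (s = 0.56): k* = (0.56/0.122)^(1/0.77) ≈ 7.2363, y* = 7.2363^0.23 ≈ 1.5765, c* = (1−0.56)·1.5765 ≈ 0.6937.
Setting f'(k) = n+g+δ gives 0.23·k^(0.23−1) = 0.122, hence k_gold = (0.23/0.122)^(1/0.77) ≈ 2.2784.
y_gold = 2.2784^0.23 ≈ 1.2085, c_gold = y_gold − 0.122·k_gold ≈ 0.9306.
Gain: Δc = 0.9306 − 0.6937 ≈ 0.2369.

Δc ≈ 0.2369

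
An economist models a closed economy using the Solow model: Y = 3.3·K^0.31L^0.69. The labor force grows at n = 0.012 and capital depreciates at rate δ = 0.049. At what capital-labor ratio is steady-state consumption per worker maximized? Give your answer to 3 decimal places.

k_gold ≈ 59.526

Break-even investment rate: n + δ = 0.012 + 0.049 = 0.061.
Golden rule sets MPK = n+δ: 0.31·3.3·k^(0.31−1) = 0.061, so k_gold = (0.31·3.3/0.061)^(1/0.69) ≈ 59.5256.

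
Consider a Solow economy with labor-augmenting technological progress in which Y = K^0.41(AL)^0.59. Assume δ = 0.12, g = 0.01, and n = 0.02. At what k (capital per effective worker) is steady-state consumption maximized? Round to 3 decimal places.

k_gold ≈ 5.497

Capital per effective worker breaks even when investment replaces (n + g + δ)·k; here n + g + δ = 0.15.
Golden rule sets MPK = n+g+δ: 0.41·k^(0.41−1) = 0.15, so k_gold = (0.41/0.15)^(1/0.59) ≈ 5.4974.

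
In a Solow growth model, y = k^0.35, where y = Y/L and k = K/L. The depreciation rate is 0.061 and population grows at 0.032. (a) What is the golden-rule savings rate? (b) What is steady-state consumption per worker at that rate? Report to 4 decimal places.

(a) s_gold = 0.3500; (b) c_gold ≈ 1.3269

Capital per worker breaks even when investment replaces (n + δ)·k; here n + δ = 0.093.
For Cobb-Douglas, s_gold equals capital's share: s_gold = 0.35.
Setting f'(k) = n+δ gives 0.35·k^(0.35−1) = 0.093, hence k_gold = (0.35/0.093)^(1/0.65) ≈ 7.6827.
y_gold = 7.6827^0.35 ≈ 2.0414; c_gold = (1−0.35)·y_gold ≈ 1.3269.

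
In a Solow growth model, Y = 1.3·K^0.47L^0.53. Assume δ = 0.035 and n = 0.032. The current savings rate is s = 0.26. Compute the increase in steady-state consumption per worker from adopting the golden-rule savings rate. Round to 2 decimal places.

The effective depreciation rate is n + δ = 0.032 + 0.035 = 0.067.
Current steady state (s = 0.26): k* = (0.26·1.3/0.067)^(1/0.53) ≈ 21.1893, y* = 1.3·21.1893^0.47 ≈ 5.4603, c* = (1−0.26)·5.4603 ≈ 4.0406.
Maximizing c = f(k) − (n+δ)·k gives f'(k) = n+δ, i.e. 0.47·1.3·k^(0.47−1) = 0.067, so k_gold = (0.47·1.3/0.067)^(1/0.53) ≈ 64.7526.
y_gold = 1.3·64.7526^0.47 ≈ 9.2307, c_gold = y_gold − 0.067·k_gold ≈ 4.8923.
Gain: Δc = 4.8923 − 4.0406 ≈ 0.8516.

Δc ≈ 0.85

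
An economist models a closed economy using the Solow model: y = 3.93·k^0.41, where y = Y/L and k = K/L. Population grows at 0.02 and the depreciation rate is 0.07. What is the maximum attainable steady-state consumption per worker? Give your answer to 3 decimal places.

n + δ = 0.02 + 0.07 = 0.09.
Golden rule sets MPK = n+δ: 0.41·3.93·k^(0.41−1) = 0.09, so k_gold = (0.41·3.93/0.09)^(1/0.59) ≈ 132.9281.
y_gold = 3.93·132.9281^0.41 ≈ 29.1793.
c_gold = y_gold − (n+δ)·k_gold = 29.1793 − 0.09·132.9281 ≈ 17.2158.

c_gold ≈ 17.216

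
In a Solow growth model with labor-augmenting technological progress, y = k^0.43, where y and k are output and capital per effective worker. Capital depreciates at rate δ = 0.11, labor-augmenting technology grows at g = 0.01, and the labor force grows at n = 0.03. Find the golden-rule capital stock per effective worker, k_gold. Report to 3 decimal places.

k_gold ≈ 6.345

Capital per effective worker breaks even when investment replaces (n + g + δ)·k; here n + g + δ = 0.15.
Golden rule sets MPK = n+g+δ: 0.43·k^(0.43−1) = 0.15, so k_gold = (0.43/0.15)^(1/0.57) ≈ 6.3448.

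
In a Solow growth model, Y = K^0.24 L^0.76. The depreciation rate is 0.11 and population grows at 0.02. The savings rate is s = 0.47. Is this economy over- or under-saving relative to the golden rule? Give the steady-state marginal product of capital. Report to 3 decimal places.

Break-even investment rate: n + δ = 0.02 + 0.11 = 0.13.
Steady-state k*: s·k^0.24 = 0.13·k gives k* = (0.47/0.13)^(1/0.76) ≈ 5.4252.
MPK = 0.24·5.4252^(-0.76) ≈ 0.0664.
MPK < n+δ = 0.13, so the economy is dynamically inefficient (over-saving).

over-saving; MPK ≈ 0.066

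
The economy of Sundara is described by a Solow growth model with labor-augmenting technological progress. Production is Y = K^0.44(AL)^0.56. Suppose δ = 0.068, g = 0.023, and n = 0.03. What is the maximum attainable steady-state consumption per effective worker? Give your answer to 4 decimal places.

c_gold ≈ 1.5442

The effective depreciation rate is n + g + δ = 0.03 + 0.023 + 0.068 = 0.121.
Setting f'(k) = n+g+δ gives 0.44·k^(0.44−1) = 0.121, hence k_gold = (0.44/0.121)^(1/0.56) ≈ 10.0275.
y_gold = 10.0275^0.44 ≈ 2.7576.
c_gold = y_gold − (n+g+δ)·k_gold = 2.7576 − 0.121·10.0275 ≈ 1.5442.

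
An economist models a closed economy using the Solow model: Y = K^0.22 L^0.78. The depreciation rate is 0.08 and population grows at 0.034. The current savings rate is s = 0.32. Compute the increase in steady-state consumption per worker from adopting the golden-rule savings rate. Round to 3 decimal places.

n + δ = 0.034 + 0.08 = 0.114.
Current steady state (s = 0.32): k* = (0.32/0.114)^(1/0.78) ≈ 3.7555, y* = 3.7555^0.22 ≈ 1.3379, c* = (1−0.32)·1.3379 ≈ 0.9098.
Maximizing c = f(k) − (n+δ)·k gives f'(k) = n+δ, i.e. 0.22·k^(0.22−1) = 0.114, so k_gold = (0.22/0.114)^(1/0.78) ≈ 2.3230.
y_gold = 2.3230^0.22 ≈ 1.2037, c_gold = y_gold − 0.114·k_gold ≈ 0.9389.
Gain: Δc = 0.9389 − 0.9098 ≈ 0.0291.

Δc ≈ 0.029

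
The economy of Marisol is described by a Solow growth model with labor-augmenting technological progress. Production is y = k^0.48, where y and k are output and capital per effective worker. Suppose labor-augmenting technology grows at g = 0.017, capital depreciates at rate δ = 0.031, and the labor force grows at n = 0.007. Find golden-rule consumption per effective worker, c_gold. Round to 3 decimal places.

c_gold ≈ 3.842

n + g + δ = 0.007 + 0.017 + 0.031 = 0.055.
At the golden rule the marginal product of capital equals n+g+δ: 0.48·k^(0.48−1) = 0.055. Solving, k_gold = (0.48/0.055)^(1/0.52) ≈ 64.4736.
y_gold = 64.4736^0.48 ≈ 7.3876.
c_gold = y_gold − (n+g+δ)·k_gold = 7.3876 − 0.055·64.4736 ≈ 3.8416.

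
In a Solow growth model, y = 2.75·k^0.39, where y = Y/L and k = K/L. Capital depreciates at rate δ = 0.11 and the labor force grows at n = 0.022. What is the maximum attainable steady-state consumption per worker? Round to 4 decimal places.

The effective depreciation rate is n + δ = 0.022 + 0.11 = 0.132.
At the golden rule the marginal product of capital equals n+δ: 0.39·2.75·k^(0.39−1) = 0.132. Solving, k_gold = (0.39·2.75/0.132)^(1/0.61) ≈ 31.0109.
y_gold = 2.75·31.0109^0.39 ≈ 10.4960.
c_gold = y_gold − (n+δ)·k_gold = 10.4960 − 0.132·31.0109 ≈ 6.4025.

c_gold ≈ 6.4025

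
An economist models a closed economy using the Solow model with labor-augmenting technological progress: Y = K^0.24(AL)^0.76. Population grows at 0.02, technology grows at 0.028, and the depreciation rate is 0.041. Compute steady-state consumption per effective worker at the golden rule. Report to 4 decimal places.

Capital per effective worker breaks even when investment replaces (n + g + δ)·k; here n + g + δ = 0.089.
At the golden rule the marginal product of capital equals n+g+δ: 0.24·k^(0.24−1) = 0.089. Solving, k_gold = (0.24/0.089)^(1/0.76) ≈ 3.6887.
y_gold = 3.6887^0.24 ≈ 1.3679.
c_gold = y_gold − (n+g+δ)·k_gold = 1.3679 − 0.089·3.6887 ≈ 1.0396.

c_gold ≈ 1.0396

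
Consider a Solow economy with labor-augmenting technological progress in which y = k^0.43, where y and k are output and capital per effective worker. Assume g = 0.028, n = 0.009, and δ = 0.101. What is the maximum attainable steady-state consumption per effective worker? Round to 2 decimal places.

c_gold ≈ 1.34

Break-even investment rate: n + g + δ = 0.009 + 0.028 + 0.101 = 0.138.
Golden rule sets MPK = n+g+δ: 0.43·k^(0.43−1) = 0.138, so k_gold = (0.43/0.138)^(1/0.57) ≈ 7.3442.
y_gold = 7.3442^0.43 ≈ 2.3570.
c_gold = y_gold − (n+g+δ)·k_gold = 2.3570 − 0.138·7.3442 ≈ 1.3435.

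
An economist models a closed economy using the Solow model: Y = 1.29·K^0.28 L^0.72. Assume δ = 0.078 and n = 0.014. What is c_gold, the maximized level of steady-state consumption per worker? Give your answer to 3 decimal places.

c_gold ≈ 1.581

Break-even investment rate: n + δ = 0.014 + 0.078 = 0.092.
Golden rule sets MPK = n+δ: 0.28·1.29·k^(0.28−1) = 0.092, so k_gold = (0.28·1.29/0.092)^(1/0.72) ≈ 6.6826.
y_gold = 1.29·6.6826^0.28 ≈ 2.1957.
c_gold = y_gold − (n+δ)·k_gold = 2.1957 − 0.092·6.6826 ≈ 1.5809.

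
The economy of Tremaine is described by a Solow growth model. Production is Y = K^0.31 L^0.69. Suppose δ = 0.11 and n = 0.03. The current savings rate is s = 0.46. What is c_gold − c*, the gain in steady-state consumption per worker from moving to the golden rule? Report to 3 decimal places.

Δc ≈ 0.065

Break-even investment rate: n + δ = 0.03 + 0.11 = 0.14.
Current steady state (s = 0.46): k* = (0.46/0.14)^(1/0.69) ≈ 5.6071, y* = 5.6071^0.31 ≈ 1.7065, c* = (1−0.46)·1.7065 ≈ 0.9215.
Setting f'(k) = n+δ gives 0.31·k^(0.31−1) = 0.14, hence k_gold = (0.31/0.14)^(1/0.69) ≈ 3.1647.
y_gold = 3.1647^0.31 ≈ 1.4292, c_gold = y_gold − 0.14·k_gold ≈ 0.9862.
Gain: Δc = 0.9862 − 0.9215 ≈ 0.0647.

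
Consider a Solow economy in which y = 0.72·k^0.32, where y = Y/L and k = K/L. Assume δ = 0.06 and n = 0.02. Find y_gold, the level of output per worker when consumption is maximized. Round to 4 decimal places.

n + δ = 0.02 + 0.06 = 0.08.
At the golden rule the marginal product of capital equals n+δ: 0.32·0.72·k^(0.32−1) = 0.08. Solving, k_gold = (0.32·0.72/0.08)^(1/0.68) ≈ 4.7378.
Output: y_gold = 0.72·k_gold^0.32 = 0.72·4.7378^0.32 ≈ 1.1845.

y_gold ≈ 1.1845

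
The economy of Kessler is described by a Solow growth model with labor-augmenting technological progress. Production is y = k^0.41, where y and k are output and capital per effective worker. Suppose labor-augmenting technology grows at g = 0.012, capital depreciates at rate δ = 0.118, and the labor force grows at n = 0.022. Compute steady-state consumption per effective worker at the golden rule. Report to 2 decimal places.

c_gold ≈ 1.18

n + g + δ = 0.022 + 0.012 + 0.118 = 0.152.
Setting f'(k) = n+g+δ gives 0.41·k^(0.41−1) = 0.152, hence k_gold = (0.41/0.152)^(1/0.59) ≈ 5.3754.
y_gold = 5.3754^0.41 ≈ 1.9928.
c_gold = y_gold − (n+g+δ)·k_gold = 1.9928 − 0.152·5.3754 ≈ 1.1758.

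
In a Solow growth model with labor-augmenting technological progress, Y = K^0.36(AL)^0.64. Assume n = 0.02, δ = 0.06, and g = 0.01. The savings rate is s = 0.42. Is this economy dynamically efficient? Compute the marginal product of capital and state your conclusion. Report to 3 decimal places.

The effective depreciation rate is n + g + δ = 0.02 + 0.01 + 0.06 = 0.09.
Steady-state k*: s·k^0.36 = 0.09·k gives k* = (0.42/0.09)^(1/0.64) ≈ 11.1000.
MPK = 0.36·11.1000^(-0.64) ≈ 0.0771.
MPK < n+g+δ = 0.09, so the economy is dynamically inefficient (over-saving).

dynamically inefficient; MPK ≈ 0.077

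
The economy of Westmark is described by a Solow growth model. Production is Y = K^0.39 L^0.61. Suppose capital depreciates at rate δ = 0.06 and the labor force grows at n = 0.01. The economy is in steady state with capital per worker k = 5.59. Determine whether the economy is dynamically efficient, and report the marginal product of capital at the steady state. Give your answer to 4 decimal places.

dynamically efficient; MPK ≈ 0.1365

Capital per worker breaks even when investment replaces (n + δ)·k; here n + δ = 0.07.
MPK = 0.39·k^(0.39−1) = 0.39·5.59^(-0.61) ≈ 0.1365.
MPK > 0.07, so the economy is dynamically efficient (under-saving).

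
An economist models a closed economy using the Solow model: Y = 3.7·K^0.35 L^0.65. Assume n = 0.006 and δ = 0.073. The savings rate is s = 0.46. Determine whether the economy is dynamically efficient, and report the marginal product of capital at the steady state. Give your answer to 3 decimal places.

n + δ = 0.006 + 0.073 = 0.079.
Steady-state k*: s·A·k^0.35 = 0.079·k gives k* = (0.46·3.7/0.079)^(1/0.65) ≈ 112.5332.
MPK = 0.35·3.7·112.5332^(-0.65) ≈ 0.0601.
MPK < n+δ = 0.079, so the economy is dynamically inefficient (over-saving).

dynamically inefficient; MPK ≈ 0.060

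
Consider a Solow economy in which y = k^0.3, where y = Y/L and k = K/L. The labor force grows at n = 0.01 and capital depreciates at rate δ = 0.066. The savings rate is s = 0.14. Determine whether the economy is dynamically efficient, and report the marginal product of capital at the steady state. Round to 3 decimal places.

dynamically efficient; MPK ≈ 0.163

Capital per worker breaks even when investment replaces (n + δ)·k; here n + δ = 0.076.
Steady-state k*: s·k^0.3 = 0.076·k gives k* = (0.14/0.076)^(1/0.7) ≈ 2.3934.
MPK = 0.3·2.3934^(-0.7) ≈ 0.1629.
MPK > n+δ = 0.076, so the economy is dynamically efficient (under-saving).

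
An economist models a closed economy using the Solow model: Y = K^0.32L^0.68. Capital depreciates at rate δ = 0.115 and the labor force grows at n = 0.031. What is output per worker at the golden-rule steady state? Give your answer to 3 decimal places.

n + δ = 0.031 + 0.115 = 0.146.
At the golden rule the marginal product of capital equals n+δ: 0.32·k^(0.32−1) = 0.146. Solving, k_gold = (0.32/0.146)^(1/0.68) ≈ 3.1708.
Output: y_gold = k_gold^0.32 = 3.1708^0.32 ≈ 1.4467.

y_gold ≈ 1.447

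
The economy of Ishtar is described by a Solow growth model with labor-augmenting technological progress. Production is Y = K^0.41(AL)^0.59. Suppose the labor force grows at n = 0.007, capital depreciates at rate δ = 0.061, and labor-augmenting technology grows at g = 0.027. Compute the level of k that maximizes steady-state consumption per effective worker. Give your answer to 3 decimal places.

k_gold ≈ 11.923

Break-even investment rate: n + g + δ = 0.007 + 0.027 + 0.061 = 0.095.
At the golden rule the marginal product of capital equals n+g+δ: 0.41·k^(0.41−1) = 0.095. Solving, k_gold = (0.41/0.095)^(1/0.59) ≈ 11.9227.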